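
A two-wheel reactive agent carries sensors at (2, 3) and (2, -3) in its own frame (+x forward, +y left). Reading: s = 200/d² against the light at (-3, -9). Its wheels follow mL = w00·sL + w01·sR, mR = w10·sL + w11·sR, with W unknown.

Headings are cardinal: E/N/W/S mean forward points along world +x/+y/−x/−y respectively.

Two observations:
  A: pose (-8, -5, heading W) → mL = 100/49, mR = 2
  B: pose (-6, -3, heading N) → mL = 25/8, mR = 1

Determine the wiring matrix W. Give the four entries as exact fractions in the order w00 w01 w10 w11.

obs A: pose=(-8,-5,W) → sL=4, sR=100/49, mL=100/49, mR=2
obs B: pose=(-6,-3,N) → sL=2, sR=25/8, mL=25/8, mR=1
sensor matrix S = [[4, 100/49], [2, 25/8]]; det S = 825/98
solve [mL_A; mL_B] = S·[w00; w01] and [mR_A; mR_B] = S·[w10; w11]:
  w00 = 0, w01 = 1, w10 = 1/2, w11 = 0

0 1 1/2 0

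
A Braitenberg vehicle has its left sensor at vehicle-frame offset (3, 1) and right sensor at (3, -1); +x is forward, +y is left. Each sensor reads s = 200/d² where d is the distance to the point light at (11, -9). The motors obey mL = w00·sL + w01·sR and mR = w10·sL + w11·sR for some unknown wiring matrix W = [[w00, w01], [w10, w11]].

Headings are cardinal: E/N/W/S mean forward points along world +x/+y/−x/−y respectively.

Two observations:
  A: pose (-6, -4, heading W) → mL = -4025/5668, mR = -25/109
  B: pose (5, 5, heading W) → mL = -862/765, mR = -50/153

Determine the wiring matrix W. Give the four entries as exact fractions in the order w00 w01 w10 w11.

obs A: pose=(-6,-4,W) → sL=25/52, sR=50/109, mL=-4025/5668, mR=-25/109
obs B: pose=(5,5,W) → sL=4/5, sR=100/153, mL=-862/765, mR=-50/153
sensor matrix S = [[25/52, 50/109], [4/5, 100/153]]; det S = -11435/216801
solve [mL_A; mL_B] = S·[w00; w01] and [mR_A; mR_B] = S·[w10; w11]:
  w00 = -1, w01 = -1/2, w10 = 0, w11 = -1/2

-1 -1/2 0 -1/2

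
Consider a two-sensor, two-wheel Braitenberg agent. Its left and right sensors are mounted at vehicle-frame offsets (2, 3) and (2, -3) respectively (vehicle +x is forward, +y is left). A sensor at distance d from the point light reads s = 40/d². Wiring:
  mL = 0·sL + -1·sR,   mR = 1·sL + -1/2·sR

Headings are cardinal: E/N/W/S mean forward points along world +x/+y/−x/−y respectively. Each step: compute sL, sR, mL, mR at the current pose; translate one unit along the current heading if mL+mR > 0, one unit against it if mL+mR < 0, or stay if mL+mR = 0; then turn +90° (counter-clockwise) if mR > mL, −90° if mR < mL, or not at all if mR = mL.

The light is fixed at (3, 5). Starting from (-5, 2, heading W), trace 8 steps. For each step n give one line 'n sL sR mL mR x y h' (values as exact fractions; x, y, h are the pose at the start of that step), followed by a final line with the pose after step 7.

0 5/17 2/5 -2/5 8/85 -5 2 W
1 40/41 8/25 -8/25 836/1025 -4 2 S
2 20/13 20/37 -20/37 610/481 -4 1 E
3 8/17 40/13 -40/13 -236/221 -3 1 N
4 5/16 10/17 -10/17 5/272 -3 0 W
5 40/53 40/113 -40/113 3460/5989 -2 0 S
6 20/9 4/9 -4/9 2 -2 -1 E
7 8/13 40/17 -40/17 -124/221 -1 -1 N
final -1 -2 W

n=0: pose=(-5,2,W); sL=5/17, sR=2/5; mL=-2/5, mR=8/85; mL+mR=-26/85 → advance -1; mR−mL=42/85 → turn +1·90°
n=1: pose=(-4,2,S); sL=40/41, sR=8/25; mL=-8/25, mR=836/1025; mL+mR=508/1025 → advance +1; mR−mL=1164/1025 → turn +1·90°
n=2: pose=(-4,1,E); sL=20/13, sR=20/37; mL=-20/37, mR=610/481; mL+mR=350/481 → advance +1; mR−mL=870/481 → turn +1·90°
n=3: pose=(-3,1,N); sL=8/17, sR=40/13; mL=-40/13, mR=-236/221; mL+mR=-916/221 → advance -1; mR−mL=444/221 → turn +1·90°
n=4: pose=(-3,0,W); sL=5/16, sR=10/17; mL=-10/17, mR=5/272; mL+mR=-155/272 → advance -1; mR−mL=165/272 → turn +1·90°
n=5: pose=(-2,0,S); sL=40/53, sR=40/113; mL=-40/113, mR=3460/5989; mL+mR=1340/5989 → advance +1; mR−mL=5580/5989 → turn +1·90°
n=6: pose=(-2,-1,E); sL=20/9, sR=4/9; mL=-4/9, mR=2; mL+mR=14/9 → advance +1; mR−mL=22/9 → turn +1·90°
n=7: pose=(-1,-1,N); sL=8/13, sR=40/17; mL=-40/17, mR=-124/221; mL+mR=-644/221 → advance -1; mR−mL=396/221 → turn +1·90°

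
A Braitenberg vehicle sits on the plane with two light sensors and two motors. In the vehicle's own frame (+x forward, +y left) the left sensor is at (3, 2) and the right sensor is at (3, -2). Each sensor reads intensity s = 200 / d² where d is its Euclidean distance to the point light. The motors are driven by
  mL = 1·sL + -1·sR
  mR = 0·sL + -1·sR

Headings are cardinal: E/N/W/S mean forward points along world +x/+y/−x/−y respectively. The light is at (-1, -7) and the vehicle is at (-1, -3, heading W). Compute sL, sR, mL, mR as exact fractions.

left sensor world pos  = (-4, -5); dL² = 13
right sensor world pos = (-4, -1); dR² = 45
sL = 200/13 = 200/13
sR = 200/45 = 40/9
mL = 1·sL + -1·sR = 1280/117
mR = 0·sL + -1·sR = -40/9

200/13 40/9 1280/117 -40/9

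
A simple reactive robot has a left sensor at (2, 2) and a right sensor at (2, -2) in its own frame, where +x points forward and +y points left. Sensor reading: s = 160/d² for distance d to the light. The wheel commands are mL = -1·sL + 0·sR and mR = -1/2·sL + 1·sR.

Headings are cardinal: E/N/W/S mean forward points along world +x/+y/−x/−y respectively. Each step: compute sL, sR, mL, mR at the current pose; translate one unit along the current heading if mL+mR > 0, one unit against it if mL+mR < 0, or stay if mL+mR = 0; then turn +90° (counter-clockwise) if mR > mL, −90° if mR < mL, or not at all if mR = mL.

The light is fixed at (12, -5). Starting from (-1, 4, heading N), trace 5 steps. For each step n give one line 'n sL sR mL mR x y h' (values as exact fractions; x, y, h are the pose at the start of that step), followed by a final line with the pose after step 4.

0 80/173 80/121 -80/173 9000/20933 -1 4 N
1 160/261 32/65 -160/261 3152/16965 -1 3 W
2 20/17 20/29 -20/17 50/493 0 3 S
3 160/221 160/149 -160/221 23440/32929 0 4 E
4 80/173 80/121 -80/173 9000/20933 -1 4 N
final -1 3 W

n=0: pose=(-1,4,N); sL=80/173, sR=80/121; mL=-80/173, mR=9000/20933; mL+mR=-680/20933 → advance -1; mR−mL=18680/20933 → turn +1·90°
n=1: pose=(-1,3,W); sL=160/261, sR=32/65; mL=-160/261, mR=3152/16965; mL+mR=-2416/5655 → advance -1; mR−mL=13552/16965 → turn +1·90°
n=2: pose=(0,3,S); sL=20/17, sR=20/29; mL=-20/17, mR=50/493; mL+mR=-530/493 → advance -1; mR−mL=630/493 → turn +1·90°
n=3: pose=(0,4,E); sL=160/221, sR=160/149; mL=-160/221, mR=23440/32929; mL+mR=-400/32929 → advance -1; mR−mL=47280/32929 → turn +1·90°
n=4: pose=(-1,4,N); sL=80/173, sR=80/121; mL=-80/173, mR=9000/20933; mL+mR=-680/20933 → advance -1; mR−mL=18680/20933 → turn +1·90°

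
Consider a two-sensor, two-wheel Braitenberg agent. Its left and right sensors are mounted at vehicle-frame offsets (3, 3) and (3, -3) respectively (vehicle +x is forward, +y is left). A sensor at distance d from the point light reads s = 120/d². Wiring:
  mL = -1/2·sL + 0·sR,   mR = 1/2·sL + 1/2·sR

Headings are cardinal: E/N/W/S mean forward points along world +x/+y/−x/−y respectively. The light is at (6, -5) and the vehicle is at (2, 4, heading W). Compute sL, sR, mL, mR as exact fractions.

left sensor world pos  = (-1, 1); dL² = 85
right sensor world pos = (-1, 7); dR² = 193
sL = 120/85 = 24/17
sR = 120/193 = 120/193
mL = -1/2·sL + 0·sR = -12/17
mR = 1/2·sL + 1/2·sR = 3336/3281

24/17 120/193 -12/17 3336/3281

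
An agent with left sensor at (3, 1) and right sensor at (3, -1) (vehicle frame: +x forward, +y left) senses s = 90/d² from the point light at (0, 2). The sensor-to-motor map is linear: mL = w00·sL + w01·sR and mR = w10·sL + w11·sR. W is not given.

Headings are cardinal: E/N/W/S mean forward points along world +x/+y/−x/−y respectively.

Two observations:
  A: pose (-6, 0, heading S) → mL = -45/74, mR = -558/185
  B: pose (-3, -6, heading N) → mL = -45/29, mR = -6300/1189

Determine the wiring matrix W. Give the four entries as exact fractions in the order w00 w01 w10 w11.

0 -1/2 -1 -1

obs A: pose=(-6,0,S) → sL=9/5, sR=45/37, mL=-45/74, mR=-558/185
obs B: pose=(-3,-6,N) → sL=90/41, sR=90/29, mL=-45/29, mR=-6300/1189
sensor matrix S = [[9/5, 45/37], [90/41, 90/29]]; det S = 128304/43993
solve [mL_A; mL_B] = S·[w00; w01] and [mR_A; mR_B] = S·[w10; w11]:
  w00 = 0, w01 = -1/2, w10 = -1, w11 = -1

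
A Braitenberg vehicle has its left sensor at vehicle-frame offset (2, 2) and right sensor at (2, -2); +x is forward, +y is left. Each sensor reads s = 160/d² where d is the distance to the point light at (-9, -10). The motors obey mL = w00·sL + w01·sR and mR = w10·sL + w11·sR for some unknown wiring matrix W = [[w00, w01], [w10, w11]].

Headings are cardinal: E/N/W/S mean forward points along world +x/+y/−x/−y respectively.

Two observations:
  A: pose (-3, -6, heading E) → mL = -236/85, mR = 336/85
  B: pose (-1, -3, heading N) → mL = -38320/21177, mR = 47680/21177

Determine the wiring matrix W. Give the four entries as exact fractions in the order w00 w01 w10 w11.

obs A: pose=(-3,-6,E) → sL=8/5, sR=40/17, mL=-236/85, mR=336/85
obs B: pose=(-1,-3,N) → sL=160/117, sR=160/181, mL=-38320/21177, mR=47680/21177
sensor matrix S = [[8/5, 40/17], [160/117, 160/181]]; det S = -649216/360009
solve [mL_A; mL_B] = S·[w00; w01] and [mR_A; mR_B] = S·[w10; w11]:
  w00 = -1, w01 = -1/2, w10 = 1, w11 = 1

-1 -1/2 1 1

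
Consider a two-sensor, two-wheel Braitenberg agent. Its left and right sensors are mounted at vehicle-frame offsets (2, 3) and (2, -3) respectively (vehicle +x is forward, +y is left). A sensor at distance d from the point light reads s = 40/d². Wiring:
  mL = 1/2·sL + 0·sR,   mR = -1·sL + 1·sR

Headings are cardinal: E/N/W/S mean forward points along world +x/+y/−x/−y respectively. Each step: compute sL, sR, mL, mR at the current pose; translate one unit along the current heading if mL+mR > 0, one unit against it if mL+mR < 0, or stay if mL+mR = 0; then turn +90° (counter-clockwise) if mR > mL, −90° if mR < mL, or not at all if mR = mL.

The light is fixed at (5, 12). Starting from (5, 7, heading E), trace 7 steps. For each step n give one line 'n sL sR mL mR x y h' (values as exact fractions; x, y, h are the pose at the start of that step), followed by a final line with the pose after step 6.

n=0: pose=(5,7,E); sL=5, sR=10/17; mL=5/2, mR=-75/17; mL+mR=-65/34 → advance -1; mR−mL=-235/34 → turn -1·90°
n=1: pose=(4,7,S); sL=40/53, sR=8/13; mL=20/53, mR=-96/689; mL+mR=164/689 → advance +1; mR−mL=-356/689 → turn -1·90°
n=2: pose=(4,6,W); sL=4/9, sR=20/9; mL=2/9, mR=16/9; mL+mR=2 → advance +1; mR−mL=14/9 → turn +1·90°
n=3: pose=(3,6,S); sL=8/13, sR=40/89; mL=4/13, mR=-192/1157; mL+mR=164/1157 → advance +1; mR−mL=-548/1157 → turn -1·90°
n=4: pose=(3,5,W); sL=10/29, sR=5/4; mL=5/29, mR=105/116; mL+mR=125/116 → advance +1; mR−mL=85/116 → turn +1·90°
n=5: pose=(2,5,S); sL=40/81, sR=40/117; mL=20/81, mR=-160/1053; mL+mR=100/1053 → advance +1; mR−mL=-140/351 → turn -1·90°
n=6: pose=(2,4,W); sL=20/73, sR=4/5; mL=10/73, mR=192/365; mL+mR=242/365 → advance +1; mR−mL=142/365 → turn +1·90°

0 5 10/17 5/2 -75/17 5 7 E
1 40/53 8/13 20/53 -96/689 4 7 S
2 4/9 20/9 2/9 16/9 4 6 W
3 8/13 40/89 4/13 -192/1157 3 6 S
4 10/29 5/4 5/29 105/116 3 5 W
5 40/81 40/117 20/81 -160/1053 2 5 S
6 20/73 4/5 10/73 192/365 2 4 W
final 1 4 S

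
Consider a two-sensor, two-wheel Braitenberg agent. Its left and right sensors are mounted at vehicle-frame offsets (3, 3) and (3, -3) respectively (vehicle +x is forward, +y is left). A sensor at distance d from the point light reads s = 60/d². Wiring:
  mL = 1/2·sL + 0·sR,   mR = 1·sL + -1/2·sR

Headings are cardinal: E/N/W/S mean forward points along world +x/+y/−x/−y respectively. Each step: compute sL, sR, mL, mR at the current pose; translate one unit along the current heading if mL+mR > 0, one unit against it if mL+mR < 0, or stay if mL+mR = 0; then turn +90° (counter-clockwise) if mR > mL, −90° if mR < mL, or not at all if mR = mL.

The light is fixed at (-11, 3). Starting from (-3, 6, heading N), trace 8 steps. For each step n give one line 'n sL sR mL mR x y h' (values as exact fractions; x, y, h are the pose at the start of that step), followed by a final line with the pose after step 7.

n=0: pose=(-3,6,N); sL=60/61, sR=60/157; mL=30/61, mR=7590/9577; mL+mR=12300/9577 → advance +1; mR−mL=2880/9577 → turn +1·90°
n=1: pose=(-3,7,W); sL=30/13, sR=30/37; mL=15/13, mR=915/481; mL+mR=1470/481 → advance +1; mR−mL=360/481 → turn +1·90°
n=2: pose=(-4,7,S); sL=60/101, sR=60/17; mL=30/101, mR=-2010/1717; mL+mR=-1500/1717 → advance -1; mR−mL=-2520/1717 → turn -1·90°
n=3: pose=(-4,8,W); sL=3, sR=3/4; mL=3/2, mR=21/8; mL+mR=33/8 → advance +1; mR−mL=9/8 → turn +1·90°
n=4: pose=(-5,8,S); sL=12/17, sR=60/13; mL=6/17, mR=-354/221; mL+mR=-276/221 → advance -1; mR−mL=-432/221 → turn -1·90°
n=5: pose=(-5,9,W); sL=10/3, sR=2/3; mL=5/3, mR=3; mL+mR=14/3 → advance +1; mR−mL=4/3 → turn +1·90°
n=6: pose=(-6,9,S); sL=60/73, sR=60/13; mL=30/73, mR=-1410/949; mL+mR=-1020/949 → advance -1; mR−mL=-1800/949 → turn -1·90°
n=7: pose=(-6,10,W); sL=3, sR=15/26; mL=3/2, mR=141/52; mL+mR=219/52 → advance +1; mR−mL=63/52 → turn +1·90°

0 60/61 60/157 30/61 7590/9577 -3 6 N
1 30/13 30/37 15/13 915/481 -3 7 W
2 60/101 60/17 30/101 -2010/1717 -4 7 S
3 3 3/4 3/2 21/8 -4 8 W
4 12/17 60/13 6/17 -354/221 -5 8 S
5 10/3 2/3 5/3 3 -5 9 W
6 60/73 60/13 30/73 -1410/949 -6 9 S
7 3 15/26 3/2 141/52 -6 10 W
final -7 10 S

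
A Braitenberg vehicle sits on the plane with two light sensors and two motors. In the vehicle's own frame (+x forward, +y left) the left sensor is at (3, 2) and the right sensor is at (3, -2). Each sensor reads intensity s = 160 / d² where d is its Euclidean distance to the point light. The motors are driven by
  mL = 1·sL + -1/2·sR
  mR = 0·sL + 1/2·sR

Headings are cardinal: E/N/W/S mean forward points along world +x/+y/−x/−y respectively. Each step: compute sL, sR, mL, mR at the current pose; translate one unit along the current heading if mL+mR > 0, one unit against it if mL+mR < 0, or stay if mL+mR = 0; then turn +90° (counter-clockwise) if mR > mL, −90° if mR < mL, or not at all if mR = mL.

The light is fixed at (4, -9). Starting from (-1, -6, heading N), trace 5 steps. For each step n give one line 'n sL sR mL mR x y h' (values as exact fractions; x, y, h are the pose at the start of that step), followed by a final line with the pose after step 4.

0 32/17 32/9 16/153 16/9 -1 -6 N
1 40/17 8/5 132/85 4/5 -1 -5 W
2 160/113 32/13 272/1469 16/13 -2 -5 N
3 16/9 16/13 136/117 8/13 -2 -4 W
4 32/29 160/89 528/2581 80/89 -3 -4 N
final -3 -3 W

n=0: pose=(-1,-6,N); sL=32/17, sR=32/9; mL=16/153, mR=16/9; mL+mR=32/17 → advance +1; mR−mL=256/153 → turn +1·90°
n=1: pose=(-1,-5,W); sL=40/17, sR=8/5; mL=132/85, mR=4/5; mL+mR=40/17 → advance +1; mR−mL=-64/85 → turn -1·90°
n=2: pose=(-2,-5,N); sL=160/113, sR=32/13; mL=272/1469, mR=16/13; mL+mR=160/113 → advance +1; mR−mL=1536/1469 → turn +1·90°
n=3: pose=(-2,-4,W); sL=16/9, sR=16/13; mL=136/117, mR=8/13; mL+mR=16/9 → advance +1; mR−mL=-64/117 → turn -1·90°
n=4: pose=(-3,-4,N); sL=32/29, sR=160/89; mL=528/2581, mR=80/89; mL+mR=32/29 → advance +1; mR−mL=1792/2581 → turn +1·90°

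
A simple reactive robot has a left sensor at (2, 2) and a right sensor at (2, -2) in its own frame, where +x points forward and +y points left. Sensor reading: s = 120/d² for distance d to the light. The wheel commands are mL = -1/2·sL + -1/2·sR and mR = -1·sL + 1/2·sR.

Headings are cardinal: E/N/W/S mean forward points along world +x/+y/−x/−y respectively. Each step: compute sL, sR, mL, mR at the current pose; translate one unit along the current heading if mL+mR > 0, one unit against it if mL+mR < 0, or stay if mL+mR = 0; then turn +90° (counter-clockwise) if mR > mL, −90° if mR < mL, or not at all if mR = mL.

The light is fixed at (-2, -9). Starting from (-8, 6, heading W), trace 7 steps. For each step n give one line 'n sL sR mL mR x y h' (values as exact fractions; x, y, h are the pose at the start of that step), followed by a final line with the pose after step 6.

0 120/233 120/353 -35160/82249 -28380/82249 -8 6 W
1 60/89 60/109 -5940/9701 -3870/9701 -7 6 S
2 40/111 24/41 -2152/4551 -308/4551 -7 7 E
3 30/97 6/17 -546/1649 -219/1649 -8 7 N
4 120/233 120/353 -35160/82249 -28380/82249 -8 6 W
5 60/89 60/109 -5940/9701 -3870/9701 -7 6 S
6 40/111 24/41 -2152/4551 -308/4551 -7 7 E
final -8 7 N

n=0: pose=(-8,6,W); sL=120/233, sR=120/353; mL=-35160/82249, mR=-28380/82249; mL+mR=-180/233 → advance -1; mR−mL=6780/82249 → turn +1·90°
n=1: pose=(-7,6,S); sL=60/89, sR=60/109; mL=-5940/9701, mR=-3870/9701; mL+mR=-90/89 → advance -1; mR−mL=2070/9701 → turn +1·90°
n=2: pose=(-7,7,E); sL=40/111, sR=24/41; mL=-2152/4551, mR=-308/4551; mL+mR=-20/37 → advance -1; mR−mL=1844/4551 → turn +1·90°
n=3: pose=(-8,7,N); sL=30/97, sR=6/17; mL=-546/1649, mR=-219/1649; mL+mR=-45/97 → advance -1; mR−mL=327/1649 → turn +1·90°
n=4: pose=(-8,6,W); sL=120/233, sR=120/353; mL=-35160/82249, mR=-28380/82249; mL+mR=-180/233 → advance -1; mR−mL=6780/82249 → turn +1·90°
n=5: pose=(-7,6,S); sL=60/89, sR=60/109; mL=-5940/9701, mR=-3870/9701; mL+mR=-90/89 → advance -1; mR−mL=2070/9701 → turn +1·90°
n=6: pose=(-7,7,E); sL=40/111, sR=24/41; mL=-2152/4551, mR=-308/4551; mL+mR=-20/37 → advance -1; mR−mL=1844/4551 → turn +1·90°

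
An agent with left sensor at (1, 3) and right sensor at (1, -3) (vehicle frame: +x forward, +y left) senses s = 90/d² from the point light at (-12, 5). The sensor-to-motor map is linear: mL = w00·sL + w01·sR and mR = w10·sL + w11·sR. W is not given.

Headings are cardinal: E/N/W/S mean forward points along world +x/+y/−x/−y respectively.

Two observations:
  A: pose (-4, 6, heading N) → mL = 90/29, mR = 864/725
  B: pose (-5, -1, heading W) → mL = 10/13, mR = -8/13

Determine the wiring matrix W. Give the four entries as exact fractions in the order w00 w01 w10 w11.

obs A: pose=(-4,6,N) → sL=90/29, sR=18/25, mL=90/29, mR=864/725
obs B: pose=(-5,-1,W) → sL=10/13, sR=2, mL=10/13, mR=-8/13
sensor matrix S = [[90/29, 18/25], [10/13, 2]]; det S = 10656/1885
solve [mL_A; mL_B] = S·[w00; w01] and [mR_A; mR_B] = S·[w10; w11]:
  w00 = 1, w01 = 0, w10 = 1/2, w11 = -1/2

1 0 1/2 -1/2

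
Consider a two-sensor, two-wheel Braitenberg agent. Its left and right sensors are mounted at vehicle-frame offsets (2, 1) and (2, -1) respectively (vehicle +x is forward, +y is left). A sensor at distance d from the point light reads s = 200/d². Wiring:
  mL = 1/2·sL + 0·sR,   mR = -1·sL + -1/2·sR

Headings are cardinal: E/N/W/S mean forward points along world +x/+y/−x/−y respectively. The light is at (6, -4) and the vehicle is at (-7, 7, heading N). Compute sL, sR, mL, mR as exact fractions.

40/73 200/313 20/73 -19820/22849

left sensor world pos  = (-8, 9); dL² = 365
right sensor world pos = (-6, 9); dR² = 313
sL = 200/365 = 40/73
sR = 200/313 = 200/313
mL = 1/2·sL + 0·sR = 20/73
mR = -1·sL + -1/2·sR = -19820/22849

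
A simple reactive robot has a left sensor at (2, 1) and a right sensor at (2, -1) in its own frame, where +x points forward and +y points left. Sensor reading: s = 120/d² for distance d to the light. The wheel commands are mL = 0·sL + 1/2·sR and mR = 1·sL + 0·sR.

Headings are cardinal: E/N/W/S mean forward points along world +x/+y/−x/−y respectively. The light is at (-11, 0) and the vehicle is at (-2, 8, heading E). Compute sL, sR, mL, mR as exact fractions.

left sensor world pos  = (0, 9); dL² = 202
right sensor world pos = (0, 7); dR² = 170
sL = 120/202 = 60/101
sR = 120/170 = 12/17
mL = 0·sL + 1/2·sR = 6/17
mR = 1·sL + 0·sR = 60/101

60/101 12/17 6/17 60/101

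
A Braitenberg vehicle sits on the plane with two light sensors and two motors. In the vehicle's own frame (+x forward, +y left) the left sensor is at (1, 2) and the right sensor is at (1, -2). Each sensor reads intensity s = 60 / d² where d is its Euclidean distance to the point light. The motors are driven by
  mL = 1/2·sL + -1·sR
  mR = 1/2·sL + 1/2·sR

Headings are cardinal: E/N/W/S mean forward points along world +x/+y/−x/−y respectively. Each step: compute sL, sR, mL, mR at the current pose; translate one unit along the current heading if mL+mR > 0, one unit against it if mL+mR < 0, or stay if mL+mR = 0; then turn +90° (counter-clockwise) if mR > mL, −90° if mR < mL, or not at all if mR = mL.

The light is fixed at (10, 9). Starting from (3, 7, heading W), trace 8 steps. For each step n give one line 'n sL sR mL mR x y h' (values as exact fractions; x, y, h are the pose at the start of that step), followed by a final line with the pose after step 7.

n=0: pose=(3,7,W); sL=3/4, sR=15/16; mL=-9/16, mR=27/32; mL+mR=9/32 → advance +1; mR−mL=45/32 → turn +1·90°
n=1: pose=(2,7,S); sL=4/3, sR=60/109; mL=38/327, mR=308/327; mL+mR=346/327 → advance +1; mR−mL=90/109 → turn +1·90°
n=2: pose=(2,6,E); sL=6/5, sR=30/37; mL=-39/185, mR=186/185; mL+mR=147/185 → advance +1; mR−mL=45/37 → turn +1·90°
n=3: pose=(3,6,N); sL=12/17, sR=60/29; mL=-846/493, mR=684/493; mL+mR=-162/493 → advance -1; mR−mL=90/29 → turn +1·90°
n=4: pose=(3,5,W); sL=3/5, sR=15/17; mL=-99/170, mR=63/85; mL+mR=27/170 → advance +1; mR−mL=45/34 → turn +1·90°
n=5: pose=(2,5,S); sL=60/61, sR=12/25; mL=18/1525, mR=1116/1525; mL+mR=1134/1525 → advance +1; mR−mL=18/25 → turn +1·90°
n=6: pose=(2,4,E); sL=30/29, sR=30/49; mL=-135/1421, mR=1170/1421; mL+mR=1035/1421 → advance +1; mR−mL=45/49 → turn +1·90°
n=7: pose=(3,4,N); sL=60/97, sR=60/41; mL=-4590/3977, mR=4140/3977; mL+mR=-450/3977 → advance -1; mR−mL=90/41 → turn +1·90°

0 3/4 15/16 -9/16 27/32 3 7 W
1 4/3 60/109 38/327 308/327 2 7 S
2 6/5 30/37 -39/185 186/185 2 6 E
3 12/17 60/29 -846/493 684/493 3 6 N
4 3/5 15/17 -99/170 63/85 3 5 W
5 60/61 12/25 18/1525 1116/1525 2 5 S
6 30/29 30/49 -135/1421 1170/1421 2 4 E
7 60/97 60/41 -4590/3977 4140/3977 3 4 N
final 3 3 W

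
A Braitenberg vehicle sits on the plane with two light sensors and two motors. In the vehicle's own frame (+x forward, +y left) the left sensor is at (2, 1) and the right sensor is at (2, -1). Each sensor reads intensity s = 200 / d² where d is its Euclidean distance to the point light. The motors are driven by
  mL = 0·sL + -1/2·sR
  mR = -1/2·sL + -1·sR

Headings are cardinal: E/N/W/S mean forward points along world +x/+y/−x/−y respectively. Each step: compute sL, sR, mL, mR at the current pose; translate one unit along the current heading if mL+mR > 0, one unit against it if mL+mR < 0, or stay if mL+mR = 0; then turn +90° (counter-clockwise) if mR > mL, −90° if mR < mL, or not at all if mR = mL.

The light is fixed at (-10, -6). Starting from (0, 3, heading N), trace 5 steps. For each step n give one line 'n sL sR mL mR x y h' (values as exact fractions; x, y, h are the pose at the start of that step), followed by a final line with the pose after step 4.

0 100/101 100/121 -50/121 -16150/12221 0 3 N
1 8/9 200/193 -100/193 -2572/1737 0 2 E
2 25/17 2 -1 -93/34 -1 2 S
3 200/113 200/149 -100/149 -37500/16837 -1 3 W
4 100/101 100/121 -50/121 -16150/12221 0 3 N
final 0 2 E

n=0: pose=(0,3,N); sL=100/101, sR=100/121; mL=-50/121, mR=-16150/12221; mL+mR=-21200/12221 → advance -1; mR−mL=-11100/12221 → turn -1·90°
n=1: pose=(0,2,E); sL=8/9, sR=200/193; mL=-100/193, mR=-2572/1737; mL+mR=-3472/1737 → advance -1; mR−mL=-1672/1737 → turn -1·90°
n=2: pose=(-1,2,S); sL=25/17, sR=2; mL=-1, mR=-93/34; mL+mR=-127/34 → advance -1; mR−mL=-59/34 → turn -1·90°
n=3: pose=(-1,3,W); sL=200/113, sR=200/149; mL=-100/149, mR=-37500/16837; mL+mR=-48800/16837 → advance -1; mR−mL=-26200/16837 → turn -1·90°
n=4: pose=(0,3,N); sL=100/101, sR=100/121; mL=-50/121, mR=-16150/12221; mL+mR=-21200/12221 → advance -1; mR−mL=-11100/12221 → turn -1·90°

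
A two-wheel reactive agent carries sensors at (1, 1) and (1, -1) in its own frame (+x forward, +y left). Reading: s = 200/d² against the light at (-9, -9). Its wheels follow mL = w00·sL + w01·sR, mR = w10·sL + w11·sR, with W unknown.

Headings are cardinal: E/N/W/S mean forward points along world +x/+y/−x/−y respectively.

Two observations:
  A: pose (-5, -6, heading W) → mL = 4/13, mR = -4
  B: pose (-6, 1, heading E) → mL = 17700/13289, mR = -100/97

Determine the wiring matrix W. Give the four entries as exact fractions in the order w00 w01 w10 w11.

-1/2 1 0 -1/2

obs A: pose=(-5,-6,W) → sL=200/13, sR=8, mL=4/13, mR=-4
obs B: pose=(-6,1,E) → sL=200/137, sR=200/97, mL=17700/13289, mR=-100/97
sensor matrix S = [[200/13, 8], [200/137, 200/97]]; det S = 3462400/172757
solve [mL_A; mL_B] = S·[w00; w01] and [mR_A; mR_B] = S·[w10; w11]:
  w00 = -1/2, w01 = 1, w10 = 0, w11 = -1/2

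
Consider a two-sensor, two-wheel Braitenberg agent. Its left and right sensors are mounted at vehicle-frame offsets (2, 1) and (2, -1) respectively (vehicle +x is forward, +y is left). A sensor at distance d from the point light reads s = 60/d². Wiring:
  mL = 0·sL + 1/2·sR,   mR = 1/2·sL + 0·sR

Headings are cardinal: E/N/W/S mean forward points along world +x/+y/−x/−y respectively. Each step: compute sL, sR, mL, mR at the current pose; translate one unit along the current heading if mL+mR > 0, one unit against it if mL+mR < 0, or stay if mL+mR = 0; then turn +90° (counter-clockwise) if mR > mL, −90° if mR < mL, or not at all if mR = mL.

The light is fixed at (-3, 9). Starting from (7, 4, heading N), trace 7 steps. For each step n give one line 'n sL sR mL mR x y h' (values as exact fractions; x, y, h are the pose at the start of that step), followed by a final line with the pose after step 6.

0 2/3 6/13 3/13 1/3 7 4 N
1 60/89 60/73 30/73 30/89 7 5 W
2 15/17 15/26 15/52 15/34 6 5 N
3 12/13 60/53 30/53 6/13 6 6 W
4 6/5 30/41 15/41 3/5 5 6 N
5 4/3 60/37 30/37 2/3 5 7 W
6 5/3 15/16 15/32 5/6 4 7 N
final 4 8 W

n=0: pose=(7,4,N); sL=2/3, sR=6/13; mL=3/13, mR=1/3; mL+mR=22/39 → advance +1; mR−mL=4/39 → turn +1·90°
n=1: pose=(7,5,W); sL=60/89, sR=60/73; mL=30/73, mR=30/89; mL+mR=4860/6497 → advance +1; mR−mL=-480/6497 → turn -1·90°
n=2: pose=(6,5,N); sL=15/17, sR=15/26; mL=15/52, mR=15/34; mL+mR=645/884 → advance +1; mR−mL=135/884 → turn +1·90°
n=3: pose=(6,6,W); sL=12/13, sR=60/53; mL=30/53, mR=6/13; mL+mR=708/689 → advance +1; mR−mL=-72/689 → turn -1·90°
n=4: pose=(5,6,N); sL=6/5, sR=30/41; mL=15/41, mR=3/5; mL+mR=198/205 → advance +1; mR−mL=48/205 → turn +1·90°
n=5: pose=(5,7,W); sL=4/3, sR=60/37; mL=30/37, mR=2/3; mL+mR=164/111 → advance +1; mR−mL=-16/111 → turn -1·90°
n=6: pose=(4,7,N); sL=5/3, sR=15/16; mL=15/32, mR=5/6; mL+mR=125/96 → advance +1; mR−mL=35/96 → turn +1·90°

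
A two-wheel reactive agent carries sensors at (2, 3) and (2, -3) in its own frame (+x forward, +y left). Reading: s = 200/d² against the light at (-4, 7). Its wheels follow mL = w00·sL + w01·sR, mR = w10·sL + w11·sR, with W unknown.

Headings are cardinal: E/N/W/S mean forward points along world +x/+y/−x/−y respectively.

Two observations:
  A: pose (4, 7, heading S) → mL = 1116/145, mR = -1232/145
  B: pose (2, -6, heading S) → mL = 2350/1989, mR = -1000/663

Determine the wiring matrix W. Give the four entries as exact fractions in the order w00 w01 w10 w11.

obs A: pose=(4,7,S) → sL=8/5, sR=200/29, mL=1116/145, mR=-1232/145
obs B: pose=(2,-6,S) → sL=100/153, sR=100/117, mL=2350/1989, mR=-1000/663
sensor matrix S = [[8/5, 200/29], [100/153, 100/117]]; det S = -181120/57681
solve [mL_A; mL_B] = S·[w00; w01] and [mR_A; mR_B] = S·[w10; w11]:
  w00 = 1/2, w01 = 1, w10 = -1, w11 = -1

1/2 1 -1 -1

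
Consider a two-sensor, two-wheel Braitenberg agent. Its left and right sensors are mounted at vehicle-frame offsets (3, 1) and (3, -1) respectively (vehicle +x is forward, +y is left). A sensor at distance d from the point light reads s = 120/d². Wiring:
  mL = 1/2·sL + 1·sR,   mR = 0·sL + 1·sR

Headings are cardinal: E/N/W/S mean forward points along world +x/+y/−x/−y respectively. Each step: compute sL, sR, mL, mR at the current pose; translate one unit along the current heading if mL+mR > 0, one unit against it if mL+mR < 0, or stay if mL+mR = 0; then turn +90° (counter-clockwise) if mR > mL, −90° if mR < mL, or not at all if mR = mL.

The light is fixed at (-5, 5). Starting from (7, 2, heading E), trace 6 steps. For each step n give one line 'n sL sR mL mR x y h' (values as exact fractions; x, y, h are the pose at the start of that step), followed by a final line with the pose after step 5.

0 120/229 120/241 41940/55189 120/241 7 2 E
1 15/29 2/3 161/174 2/3 8 2 S
2 24/25 120/109 4308/2725 120/109 8 1 W
3 60/61 12/17 1242/1037 12/17 7 1 N
4 120/229 120/241 41940/55189 120/241 7 2 E
5 15/29 2/3 161/174 2/3 8 2 S
final 8 1 W

n=0: pose=(7,2,E); sL=120/229, sR=120/241; mL=41940/55189, mR=120/241; mL+mR=69420/55189 → advance +1; mR−mL=-60/229 → turn -1·90°
n=1: pose=(8,2,S); sL=15/29, sR=2/3; mL=161/174, mR=2/3; mL+mR=277/174 → advance +1; mR−mL=-15/58 → turn -1·90°
n=2: pose=(8,1,W); sL=24/25, sR=120/109; mL=4308/2725, mR=120/109; mL+mR=7308/2725 → advance +1; mR−mL=-12/25 → turn -1·90°
n=3: pose=(7,1,N); sL=60/61, sR=12/17; mL=1242/1037, mR=12/17; mL+mR=1974/1037 → advance +1; mR−mL=-30/61 → turn -1·90°
n=4: pose=(7,2,E); sL=120/229, sR=120/241; mL=41940/55189, mR=120/241; mL+mR=69420/55189 → advance +1; mR−mL=-60/229 → turn -1·90°
n=5: pose=(8,2,S); sL=15/29, sR=2/3; mL=161/174, mR=2/3; mL+mR=277/174 → advance +1; mR−mL=-15/58 → turn -1·90°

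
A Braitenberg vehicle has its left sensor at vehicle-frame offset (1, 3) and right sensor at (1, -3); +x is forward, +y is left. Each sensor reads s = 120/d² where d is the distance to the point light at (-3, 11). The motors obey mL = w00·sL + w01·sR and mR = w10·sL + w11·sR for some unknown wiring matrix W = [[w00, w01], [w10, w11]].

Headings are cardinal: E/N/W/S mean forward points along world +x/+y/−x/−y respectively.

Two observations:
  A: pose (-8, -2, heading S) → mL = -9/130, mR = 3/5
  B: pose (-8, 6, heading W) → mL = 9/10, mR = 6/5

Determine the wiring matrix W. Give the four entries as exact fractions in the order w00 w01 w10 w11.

obs A: pose=(-8,-2,S) → sL=3/5, sR=6/13, mL=-9/130, mR=3/5
obs B: pose=(-8,6,W) → sL=6/5, sR=3, mL=9/10, mR=6/5
sensor matrix S = [[3/5, 6/13], [6/5, 3]]; det S = 81/65
solve [mL_A; mL_B] = S·[w00; w01] and [mR_A; mR_B] = S·[w10; w11]:
  w00 = -1/2, w01 = 1/2, w10 = 1, w11 = 0

-1/2 1/2 1 0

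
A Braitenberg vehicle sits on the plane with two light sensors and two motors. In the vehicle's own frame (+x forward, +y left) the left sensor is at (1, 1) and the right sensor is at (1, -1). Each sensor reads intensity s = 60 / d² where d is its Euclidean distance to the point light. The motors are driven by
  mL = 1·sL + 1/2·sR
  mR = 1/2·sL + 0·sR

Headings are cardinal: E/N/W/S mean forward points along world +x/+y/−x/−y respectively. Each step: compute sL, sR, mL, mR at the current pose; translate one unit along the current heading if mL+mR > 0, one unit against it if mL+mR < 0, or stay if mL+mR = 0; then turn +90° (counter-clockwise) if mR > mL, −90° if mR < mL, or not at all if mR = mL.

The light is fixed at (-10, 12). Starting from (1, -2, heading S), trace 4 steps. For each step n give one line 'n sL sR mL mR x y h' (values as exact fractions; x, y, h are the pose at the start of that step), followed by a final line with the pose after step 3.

n=0: pose=(1,-2,S); sL=20/123, sR=12/65; mL=2038/7995, mR=10/123; mL+mR=896/2665 → advance +1; mR−mL=-1388/7995 → turn -1·90°
n=1: pose=(1,-3,W); sL=15/89, sR=15/74; mL=3555/13172, mR=15/178; mL+mR=4665/13172 → advance +1; mR−mL=-2445/13172 → turn -1·90°
n=2: pose=(0,-3,N); sL=60/277, sR=60/317; mL=27330/87809, mR=30/277; mL+mR=36840/87809 → advance +1; mR−mL=-17820/87809 → turn -1·90°
n=3: pose=(0,-2,E); sL=6/29, sR=30/173; mL=1473/5017, mR=3/29; mL+mR=1992/5017 → advance +1; mR−mL=-954/5017 → turn -1·90°

0 20/123 12/65 2038/7995 10/123 1 -2 S
1 15/89 15/74 3555/13172 15/178 1 -3 W
2 60/277 60/317 27330/87809 30/277 0 -3 N
3 6/29 30/173 1473/5017 3/29 0 -2 E
final 1 -2 S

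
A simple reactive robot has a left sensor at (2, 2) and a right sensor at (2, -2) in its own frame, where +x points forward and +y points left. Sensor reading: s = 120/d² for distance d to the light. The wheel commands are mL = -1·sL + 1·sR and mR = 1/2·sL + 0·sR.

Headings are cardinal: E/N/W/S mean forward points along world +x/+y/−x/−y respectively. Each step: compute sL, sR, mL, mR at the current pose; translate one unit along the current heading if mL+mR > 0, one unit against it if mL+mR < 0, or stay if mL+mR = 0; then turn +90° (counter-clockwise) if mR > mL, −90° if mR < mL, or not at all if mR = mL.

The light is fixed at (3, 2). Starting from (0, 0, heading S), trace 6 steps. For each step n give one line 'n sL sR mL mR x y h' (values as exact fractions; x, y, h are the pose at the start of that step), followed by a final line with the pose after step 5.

n=0: pose=(0,0,S); sL=120/17, sR=120/41; mL=-2880/697, mR=60/17; mL+mR=-420/697 → advance -1; mR−mL=5340/697 → turn +1·90°
n=1: pose=(0,1,E); sL=60, sR=12; mL=-48, mR=30; mL+mR=-18 → advance -1; mR−mL=78 → turn +1·90°
n=2: pose=(-1,1,N); sL=120/37, sR=24; mL=768/37, mR=60/37; mL+mR=828/37 → advance +1; mR−mL=-708/37 → turn -1·90°
n=3: pose=(-1,2,E); sL=15, sR=15; mL=0, mR=15/2; mL+mR=15/2 → advance +1; mR−mL=15/2 → turn +1·90°
n=4: pose=(0,2,N); sL=120/29, sR=24; mL=576/29, mR=60/29; mL+mR=636/29 → advance +1; mR−mL=-516/29 → turn -1·90°
n=5: pose=(0,3,E); sL=12, sR=60; mL=48, mR=6; mL+mR=54 → advance +1; mR−mL=-42 → turn -1·90°

0 120/17 120/41 -2880/697 60/17 0 0 S
1 60 12 -48 30 0 1 E
2 120/37 24 768/37 60/37 -1 1 N
3 15 15 0 15/2 -1 2 E
4 120/29 24 576/29 60/29 0 2 N
5 12 60 48 6 0 3 E
final 1 3 S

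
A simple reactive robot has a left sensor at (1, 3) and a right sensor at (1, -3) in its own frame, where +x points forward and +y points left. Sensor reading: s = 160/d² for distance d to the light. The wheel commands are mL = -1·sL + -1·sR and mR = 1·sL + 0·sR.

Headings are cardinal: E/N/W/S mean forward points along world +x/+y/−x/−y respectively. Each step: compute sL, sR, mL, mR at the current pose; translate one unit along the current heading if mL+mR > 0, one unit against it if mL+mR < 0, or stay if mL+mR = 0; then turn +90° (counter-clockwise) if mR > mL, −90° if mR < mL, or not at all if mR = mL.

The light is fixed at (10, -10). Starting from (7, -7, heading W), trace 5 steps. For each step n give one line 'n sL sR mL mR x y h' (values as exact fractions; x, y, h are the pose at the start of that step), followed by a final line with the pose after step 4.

0 10 40/13 -170/13 10 7 -7 W
1 32 160/29 -1088/29 32 8 -7 S
2 16/5 80 -416/5 16/5 8 -6 E
3 160/61 32/5 -2752/305 160/61 7 -6 N
4 10 40/13 -170/13 10 7 -7 W
final 8 -7 S

n=0: pose=(7,-7,W); sL=10, sR=40/13; mL=-170/13, mR=10; mL+mR=-40/13 → advance -1; mR−mL=300/13 → turn +1·90°
n=1: pose=(8,-7,S); sL=32, sR=160/29; mL=-1088/29, mR=32; mL+mR=-160/29 → advance -1; mR−mL=2016/29 → turn +1·90°
n=2: pose=(8,-6,E); sL=16/5, sR=80; mL=-416/5, mR=16/5; mL+mR=-80 → advance -1; mR−mL=432/5 → turn +1·90°
n=3: pose=(7,-6,N); sL=160/61, sR=32/5; mL=-2752/305, mR=160/61; mL+mR=-32/5 → advance -1; mR−mL=3552/305 → turn +1·90°
n=4: pose=(7,-7,W); sL=10, sR=40/13; mL=-170/13, mR=10; mL+mR=-40/13 → advance -1; mR−mL=300/13 → turn +1·90°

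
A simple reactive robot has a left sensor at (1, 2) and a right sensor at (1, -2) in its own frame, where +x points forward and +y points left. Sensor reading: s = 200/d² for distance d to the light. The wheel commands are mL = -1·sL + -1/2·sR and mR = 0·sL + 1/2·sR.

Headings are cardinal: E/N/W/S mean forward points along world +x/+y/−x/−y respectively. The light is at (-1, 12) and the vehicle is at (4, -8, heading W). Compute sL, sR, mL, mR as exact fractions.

left sensor world pos  = (3, -10); dL² = 500
right sensor world pos = (3, -6); dR² = 340
sL = 200/500 = 2/5
sR = 200/340 = 10/17
mL = -1·sL + -1/2·sR = -59/85
mR = 0·sL + 1/2·sR = 5/17

2/5 10/17 -59/85 5/17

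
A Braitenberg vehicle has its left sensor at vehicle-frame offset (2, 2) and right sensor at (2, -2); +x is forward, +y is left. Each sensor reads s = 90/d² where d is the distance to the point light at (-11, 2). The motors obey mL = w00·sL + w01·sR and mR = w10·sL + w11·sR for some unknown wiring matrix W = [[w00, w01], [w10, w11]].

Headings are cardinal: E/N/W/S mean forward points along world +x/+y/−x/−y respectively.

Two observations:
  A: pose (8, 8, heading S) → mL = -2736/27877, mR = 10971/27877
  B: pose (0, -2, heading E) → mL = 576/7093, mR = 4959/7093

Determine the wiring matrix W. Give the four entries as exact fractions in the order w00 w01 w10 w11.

obs A: pose=(8,8,S) → sL=90/457, sR=18/61, mL=-2736/27877, mR=10971/27877
obs B: pose=(0,-2,E) → sL=90/173, sR=18/41, mL=576/7093, mR=4959/7093
sensor matrix S = [[90/457, 18/61], [90/173, 18/41]]; det S = -13258080/197731561
solve [mL_A; mL_B] = S·[w00; w01] and [mR_A; mR_B] = S·[w10; w11]:
  w00 = 1, w01 = -1, w10 = 1/2, w11 = 1

1 -1 1/2 1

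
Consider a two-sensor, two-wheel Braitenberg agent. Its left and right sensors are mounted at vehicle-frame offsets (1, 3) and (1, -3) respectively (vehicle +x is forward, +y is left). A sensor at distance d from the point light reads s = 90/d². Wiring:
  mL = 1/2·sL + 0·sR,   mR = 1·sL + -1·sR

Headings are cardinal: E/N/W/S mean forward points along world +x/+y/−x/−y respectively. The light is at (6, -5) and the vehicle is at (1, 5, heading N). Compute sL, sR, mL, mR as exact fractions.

left sensor world pos  = (-2, 6); dL² = 185
right sensor world pos = (4, 6); dR² = 125
sL = 90/185 = 18/37
sR = 90/125 = 18/25
mL = 1/2·sL + 0·sR = 9/37
mR = 1·sL + -1·sR = -216/925

18/37 18/25 9/37 -216/925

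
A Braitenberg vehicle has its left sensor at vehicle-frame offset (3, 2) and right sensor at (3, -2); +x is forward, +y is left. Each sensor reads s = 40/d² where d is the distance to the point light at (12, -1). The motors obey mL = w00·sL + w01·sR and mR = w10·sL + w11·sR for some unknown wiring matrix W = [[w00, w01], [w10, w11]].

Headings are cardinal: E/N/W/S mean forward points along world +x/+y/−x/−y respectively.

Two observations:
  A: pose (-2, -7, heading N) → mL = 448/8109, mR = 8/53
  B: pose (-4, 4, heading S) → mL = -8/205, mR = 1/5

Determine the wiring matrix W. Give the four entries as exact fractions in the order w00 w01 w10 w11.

-1/2 1/2 1 0

obs A: pose=(-2,-7,N) → sL=8/53, sR=40/153, mL=448/8109, mR=8/53
obs B: pose=(-4,4,S) → sL=1/5, sR=5/41, mL=-8/205, mR=1/5
sensor matrix S = [[8/53, 40/153], [1/5, 5/41]]; det S = -11264/332469
solve [mL_A; mL_B] = S·[w00; w01] and [mR_A; mR_B] = S·[w10; w11]:
  w00 = -1/2, w01 = 1/2, w10 = 1, w11 = 0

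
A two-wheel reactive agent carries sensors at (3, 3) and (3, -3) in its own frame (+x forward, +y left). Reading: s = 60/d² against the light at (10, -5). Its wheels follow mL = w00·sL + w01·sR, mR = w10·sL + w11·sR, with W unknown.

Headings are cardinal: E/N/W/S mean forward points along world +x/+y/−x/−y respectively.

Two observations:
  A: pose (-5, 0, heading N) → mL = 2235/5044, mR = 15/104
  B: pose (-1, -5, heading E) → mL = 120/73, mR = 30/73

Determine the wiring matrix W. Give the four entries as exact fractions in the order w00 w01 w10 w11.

obs A: pose=(-5,0,N) → sL=15/97, sR=15/52, mL=2235/5044, mR=15/104
obs B: pose=(-1,-5,E) → sL=60/73, sR=60/73, mL=120/73, mR=30/73
sensor matrix S = [[15/97, 15/52], [60/73, 60/73]]; det S = -10125/92053
solve [mL_A; mL_B] = S·[w00; w01] and [mR_A; mR_B] = S·[w10; w11]:
  w00 = 1, w01 = 1, w10 = 0, w11 = 1/2

1 1 0 1/2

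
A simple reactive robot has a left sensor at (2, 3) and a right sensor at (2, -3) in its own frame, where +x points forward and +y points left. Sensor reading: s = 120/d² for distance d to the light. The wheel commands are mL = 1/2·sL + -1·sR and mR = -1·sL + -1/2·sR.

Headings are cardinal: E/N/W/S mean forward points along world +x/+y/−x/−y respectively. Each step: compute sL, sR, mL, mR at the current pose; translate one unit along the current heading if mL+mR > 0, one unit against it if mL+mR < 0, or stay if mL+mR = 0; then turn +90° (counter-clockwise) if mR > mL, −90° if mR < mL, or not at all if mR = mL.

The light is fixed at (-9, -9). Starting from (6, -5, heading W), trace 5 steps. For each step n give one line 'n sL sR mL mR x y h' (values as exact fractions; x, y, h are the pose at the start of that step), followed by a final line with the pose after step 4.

n=0: pose=(6,-5,W); sL=12/17, sR=60/109; mL=-366/1853, mR=-1818/1853; mL+mR=-2184/1853 → advance -1; mR−mL=-1452/1853 → turn -1·90°
n=1: pose=(7,-5,N); sL=24/41, sR=120/397; mL=-156/16277, mR=-11988/16277; mL+mR=-12144/16277 → advance -1; mR−mL=-11832/16277 → turn -1·90°
n=2: pose=(7,-6,E); sL=1/3, sR=10/27; mL=-11/54, mR=-14/27; mL+mR=-13/18 → advance -1; mR−mL=-17/54 → turn -1·90°
n=3: pose=(6,-6,S); sL=24/65, sR=24/29; mL=-1212/1885, mR=-1476/1885; mL+mR=-2688/1885 → advance -1; mR−mL=-264/1885 → turn -1·90°
n=4: pose=(6,-5,W); sL=12/17, sR=60/109; mL=-366/1853, mR=-1818/1853; mL+mR=-2184/1853 → advance -1; mR−mL=-1452/1853 → turn -1·90°

0 12/17 60/109 -366/1853 -1818/1853 6 -5 W
1 24/41 120/397 -156/16277 -11988/16277 7 -5 N
2 1/3 10/27 -11/54 -14/27 7 -6 E
3 24/65 24/29 -1212/1885 -1476/1885 6 -6 S
4 12/17 60/109 -366/1853 -1818/1853 6 -5 W
final 7 -5 N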